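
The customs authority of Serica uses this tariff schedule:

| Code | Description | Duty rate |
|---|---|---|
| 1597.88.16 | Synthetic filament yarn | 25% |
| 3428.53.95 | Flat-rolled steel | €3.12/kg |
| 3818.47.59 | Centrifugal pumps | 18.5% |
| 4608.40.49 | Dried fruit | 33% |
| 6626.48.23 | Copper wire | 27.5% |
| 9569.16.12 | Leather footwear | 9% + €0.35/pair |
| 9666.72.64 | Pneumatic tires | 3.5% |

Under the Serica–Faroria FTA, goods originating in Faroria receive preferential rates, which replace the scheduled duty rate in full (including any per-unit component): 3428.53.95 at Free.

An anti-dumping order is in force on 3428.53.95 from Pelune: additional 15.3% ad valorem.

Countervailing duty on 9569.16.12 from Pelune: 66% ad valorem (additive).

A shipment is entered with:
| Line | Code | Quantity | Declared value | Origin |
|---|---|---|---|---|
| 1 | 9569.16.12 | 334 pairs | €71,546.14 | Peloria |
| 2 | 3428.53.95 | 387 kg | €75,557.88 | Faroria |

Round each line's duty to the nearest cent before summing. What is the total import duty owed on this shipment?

Line 1 (9569.16.12, Peloria, 334 pairs, €71,546.14):
Base rate for 9569.16.12 is 9% + €0.35/pair.
The additional-duty order on 9569.16.12 targets Pelune, not Peloria; it does not apply.
Duty = €71,546.14 × 9% + 334 × €0.35 = €6,556.05.
Line 2 (3428.53.95, Faroria, 387 kg, €75,557.88):
Base rate for 3428.53.95 is €3.12/kg.
Origin Faroria qualifies under the Serica–Faroria agreement and 3428.53.95 is covered: preferential rate Free applies instead.
The additional-duty order on 3428.53.95 targets Pelune, not Faroria; it does not apply.
Duty = €75,557.88 × 0% = €0.00.
Total = €6,556.05 + €0.00 = €6,556.05.

€6,556.05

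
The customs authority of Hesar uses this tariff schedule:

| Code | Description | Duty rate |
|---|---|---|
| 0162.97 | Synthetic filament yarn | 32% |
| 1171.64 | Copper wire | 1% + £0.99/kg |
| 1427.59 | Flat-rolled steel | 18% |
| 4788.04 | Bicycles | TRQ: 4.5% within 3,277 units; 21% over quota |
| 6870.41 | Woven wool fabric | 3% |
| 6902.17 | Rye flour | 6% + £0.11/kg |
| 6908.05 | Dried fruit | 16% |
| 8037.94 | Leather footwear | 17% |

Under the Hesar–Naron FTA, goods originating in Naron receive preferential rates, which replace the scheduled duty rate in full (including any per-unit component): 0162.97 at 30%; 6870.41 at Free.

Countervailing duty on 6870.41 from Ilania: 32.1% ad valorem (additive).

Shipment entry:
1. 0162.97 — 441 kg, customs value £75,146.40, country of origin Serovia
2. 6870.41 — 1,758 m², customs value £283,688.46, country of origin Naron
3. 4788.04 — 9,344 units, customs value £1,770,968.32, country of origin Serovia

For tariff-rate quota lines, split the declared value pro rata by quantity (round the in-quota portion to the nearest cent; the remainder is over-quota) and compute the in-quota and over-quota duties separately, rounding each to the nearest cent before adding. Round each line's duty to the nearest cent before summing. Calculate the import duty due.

Line 1 (0162.97, Serovia, 441 kg, £75,146.40):
Base rate for 0162.97 is 32%.
0162.97 has an FTA preferential rate, but origin Serovia is not Naron; base rate stands.
Duty = £75,146.40 × 32% = £24,046.85.
Line 2 (6870.41, Naron, 1,758 m², £283,688.46):
Base rate for 6870.41 is 3%.
Origin Naron qualifies under the Hesar–Naron agreement and 6870.41 is covered: preferential rate Free applies instead.
The additional-duty order on 6870.41 targets Ilania, not Naron; it does not apply.
Duty = £283,688.46 × 0% = £0.00.
Line 3 (4788.04, Serovia, 9,344 units, £1,770,968.32):
Code 4788.04 is under a tariff-rate quota (threshold 3,277 units). In-quota: 3,277 units at 4.5%; over-quota: 6,067 units at 21%.
Pro-rata value split: in-quota = £1,770,968.32 × 3,277/9,344 = £621,089.81; over-quota = £1,770,968.32 − £621,089.81 = £1,149,878.51.
In-quota duty = £621,089.81 × 4.5% = £27,949.04. Over-quota duty = £1,149,878.51 × 21% = £241,474.49.
Line duty = £27,949.04 + £241,474.49 = £269,423.53.
Total = £24,046.85 + £0.00 + £269,423.53 = £293,470.38.

£293,470.38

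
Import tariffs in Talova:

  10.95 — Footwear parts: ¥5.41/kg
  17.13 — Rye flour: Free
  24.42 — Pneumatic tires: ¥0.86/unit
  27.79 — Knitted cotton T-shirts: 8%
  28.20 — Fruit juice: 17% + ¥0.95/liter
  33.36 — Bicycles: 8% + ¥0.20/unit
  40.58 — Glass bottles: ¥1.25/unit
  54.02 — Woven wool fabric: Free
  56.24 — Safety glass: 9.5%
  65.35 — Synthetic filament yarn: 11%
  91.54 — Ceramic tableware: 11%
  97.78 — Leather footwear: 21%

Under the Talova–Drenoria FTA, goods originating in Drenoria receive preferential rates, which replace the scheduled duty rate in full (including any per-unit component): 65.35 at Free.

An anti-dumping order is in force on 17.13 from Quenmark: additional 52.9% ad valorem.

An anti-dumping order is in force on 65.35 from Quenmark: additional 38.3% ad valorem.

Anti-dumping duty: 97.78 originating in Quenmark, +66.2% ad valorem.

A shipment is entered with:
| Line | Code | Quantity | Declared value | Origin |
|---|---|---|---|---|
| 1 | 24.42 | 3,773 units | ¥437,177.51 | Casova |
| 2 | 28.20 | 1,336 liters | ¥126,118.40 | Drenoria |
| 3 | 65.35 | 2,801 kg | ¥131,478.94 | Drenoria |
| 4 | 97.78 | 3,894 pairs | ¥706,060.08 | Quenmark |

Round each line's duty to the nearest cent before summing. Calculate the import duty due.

Line 1 (24.42, Casova, 3,773 units, ¥437,177.51):
Base rate for 24.42 is ¥0.86/unit.
Duty = 3,773 × ¥0.86 = ¥3,244.78.
Line 2 (28.20, Drenoria, 1,336 liters, ¥126,118.40):
Base rate for 28.20 is 17% + ¥0.95/liter.
Origin Drenoria is the FTA partner but 28.20 is not on the preference list; base rate stands.
Duty = ¥126,118.40 × 17% + 1,336 × ¥0.95 = ¥22,709.33.
Line 3 (65.35, Drenoria, 2,801 kg, ¥131,478.94):
Base rate for 65.35 is 11%.
Origin Drenoria qualifies under the Talova–Drenoria agreement and 65.35 is covered: preferential rate Free applies instead.
The additional-duty order on 65.35 targets Quenmark, not Drenoria; it does not apply.
Duty = ¥131,478.94 × 0% = ¥0.00.
Line 4 (97.78, Quenmark, 3,894 pairs, ¥706,060.08):
Base rate for 97.78 is 21%.
Additional duty on 97.78 from Quenmark: +66.2%. Applied ad valorem rate: 21% + 66.2% = 87.2%.
Duty = ¥706,060.08 × 87.2% = ¥615,684.39.
Total = ¥3,244.78 + ¥22,709.33 + ¥0.00 + ¥615,684.39 = ¥641,638.50.

¥641,638.50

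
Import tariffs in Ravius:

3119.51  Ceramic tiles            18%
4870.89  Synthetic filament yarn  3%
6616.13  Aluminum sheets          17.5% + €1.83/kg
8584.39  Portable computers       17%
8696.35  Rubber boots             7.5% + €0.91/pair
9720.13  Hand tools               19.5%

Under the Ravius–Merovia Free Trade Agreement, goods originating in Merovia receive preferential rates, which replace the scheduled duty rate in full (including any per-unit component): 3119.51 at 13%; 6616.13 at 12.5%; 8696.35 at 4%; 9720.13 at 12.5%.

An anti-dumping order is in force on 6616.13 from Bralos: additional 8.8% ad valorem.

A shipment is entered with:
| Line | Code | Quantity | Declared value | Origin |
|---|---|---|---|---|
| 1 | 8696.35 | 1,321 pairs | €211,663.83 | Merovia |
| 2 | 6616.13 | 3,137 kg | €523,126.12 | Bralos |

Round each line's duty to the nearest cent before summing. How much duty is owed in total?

Line 1 (8696.35, Merovia, 1,321 pairs, €211,663.83):
Base rate for 8696.35 is 7.5% + €0.91/pair.
Origin Merovia qualifies under the Ravius–Merovia agreement and 8696.35 is covered: preferential rate 4% applies instead.
Duty = €211,663.83 × 4% = €8,466.55.
Line 2 (6616.13, Bralos, 3,137 kg, €523,126.12):
Base rate for 6616.13 is 17.5% + €1.83/kg.
6616.13 has an FTA preferential rate, but origin Bralos is not Merovia; base rate stands.
Additional duty on 6616.13 from Bralos: +8.8%. Applied ad valorem rate: 17.5% + 8.8% = 26.3%.
Duty = €523,126.12 × 26.3% + 3,137 × €1.83 = €143,322.88.
Total = €8,466.55 + €143,322.88 = €151,789.43.

€151,789.43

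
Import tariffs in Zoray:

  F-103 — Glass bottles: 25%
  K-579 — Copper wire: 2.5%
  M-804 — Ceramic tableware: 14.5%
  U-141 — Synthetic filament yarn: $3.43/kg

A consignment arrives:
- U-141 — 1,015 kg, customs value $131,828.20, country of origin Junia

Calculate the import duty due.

$3,481.45

Line 1 (U-141, Junia, 1,015 kg, $131,828.20):
Base rate for U-141 is $3.43/kg.
Duty = 1,015 × $3.43 = $3,481.45.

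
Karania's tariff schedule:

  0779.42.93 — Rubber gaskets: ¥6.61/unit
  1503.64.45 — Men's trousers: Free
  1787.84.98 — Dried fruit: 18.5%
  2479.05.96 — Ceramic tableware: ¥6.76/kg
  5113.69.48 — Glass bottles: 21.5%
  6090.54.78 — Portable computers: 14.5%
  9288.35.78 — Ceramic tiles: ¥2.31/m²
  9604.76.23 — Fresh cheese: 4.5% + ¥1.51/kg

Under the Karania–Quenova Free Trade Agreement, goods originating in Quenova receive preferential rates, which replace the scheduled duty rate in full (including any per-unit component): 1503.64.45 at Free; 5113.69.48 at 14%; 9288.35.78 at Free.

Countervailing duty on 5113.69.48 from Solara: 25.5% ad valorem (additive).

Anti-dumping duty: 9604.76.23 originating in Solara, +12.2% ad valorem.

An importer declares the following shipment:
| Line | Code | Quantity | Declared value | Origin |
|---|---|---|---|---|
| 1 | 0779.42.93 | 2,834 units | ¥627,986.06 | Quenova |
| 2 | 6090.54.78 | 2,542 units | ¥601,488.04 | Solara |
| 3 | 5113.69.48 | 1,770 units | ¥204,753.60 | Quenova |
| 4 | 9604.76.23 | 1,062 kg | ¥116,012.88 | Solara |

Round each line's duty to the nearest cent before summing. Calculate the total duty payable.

¥155,591.78

Line 1 (0779.42.93, Quenova, 2,834 units, ¥627,986.06):
Base rate for 0779.42.93 is ¥6.61/unit.
Origin Quenova is the FTA partner but 0779.42.93 is not on the preference list; base rate stands.
Duty = 2,834 × ¥6.61 = ¥18,732.74.
Line 2 (6090.54.78, Solara, 2,542 units, ¥601,488.04):
Base rate for 6090.54.78 is 14.5%.
Duty = ¥601,488.04 × 14.5% = ¥87,215.77.
Line 3 (5113.69.48, Quenova, 1,770 units, ¥204,753.60):
Base rate for 5113.69.48 is 21.5%.
Origin Quenova qualifies under the Karania–Quenova agreement and 5113.69.48 is covered: preferential rate 14% applies instead.
The additional-duty order on 5113.69.48 targets Solara, not Quenova; it does not apply.
Duty = ¥204,753.60 × 14% = ¥28,665.50.
Line 4 (9604.76.23, Solara, 1,062 kg, ¥116,012.88):
Base rate for 9604.76.23 is 4.5% + ¥1.51/kg.
Additional duty on 9604.76.23 from Solara: +12.2%. Applied ad valorem rate: 4.5% + 12.2% = 16.7%.
Duty = ¥116,012.88 × 16.7% + 1,062 × ¥1.51 = ¥20,977.77.
Total = ¥18,732.74 + ¥87,215.77 + ¥28,665.50 + ¥20,977.77 = ¥155,591.78.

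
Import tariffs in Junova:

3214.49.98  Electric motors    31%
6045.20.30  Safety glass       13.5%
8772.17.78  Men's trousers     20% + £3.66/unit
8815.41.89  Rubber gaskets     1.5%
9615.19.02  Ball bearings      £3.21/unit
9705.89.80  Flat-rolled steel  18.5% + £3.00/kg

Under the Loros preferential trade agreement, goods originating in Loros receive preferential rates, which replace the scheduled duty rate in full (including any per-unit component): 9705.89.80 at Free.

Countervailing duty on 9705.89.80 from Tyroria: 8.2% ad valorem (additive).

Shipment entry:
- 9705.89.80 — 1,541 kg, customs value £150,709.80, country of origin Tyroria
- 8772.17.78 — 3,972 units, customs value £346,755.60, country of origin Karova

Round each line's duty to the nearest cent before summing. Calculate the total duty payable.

Line 1 (9705.89.80, Tyroria, 1,541 kg, £150,709.80):
Base rate for 9705.89.80 is 18.5% + £3.00/kg.
9705.89.80 has an FTA preferential rate, but origin Tyroria is not Loros; base rate stands.
Additional duty on 9705.89.80 from Tyroria: +8.2%. Applied ad valorem rate: 18.5% + 8.2% = 26.7%.
Duty = £150,709.80 × 26.7% + 1,541 × £3.00 = £44,862.52.
Line 2 (8772.17.78, Karova, 3,972 units, £346,755.60):
Base rate for 8772.17.78 is 20% + £3.66/unit.
Duty = £346,755.60 × 20% + 3,972 × £3.66 = £83,888.64.
Total = £44,862.52 + £83,888.64 = £128,751.16.

£128,751.16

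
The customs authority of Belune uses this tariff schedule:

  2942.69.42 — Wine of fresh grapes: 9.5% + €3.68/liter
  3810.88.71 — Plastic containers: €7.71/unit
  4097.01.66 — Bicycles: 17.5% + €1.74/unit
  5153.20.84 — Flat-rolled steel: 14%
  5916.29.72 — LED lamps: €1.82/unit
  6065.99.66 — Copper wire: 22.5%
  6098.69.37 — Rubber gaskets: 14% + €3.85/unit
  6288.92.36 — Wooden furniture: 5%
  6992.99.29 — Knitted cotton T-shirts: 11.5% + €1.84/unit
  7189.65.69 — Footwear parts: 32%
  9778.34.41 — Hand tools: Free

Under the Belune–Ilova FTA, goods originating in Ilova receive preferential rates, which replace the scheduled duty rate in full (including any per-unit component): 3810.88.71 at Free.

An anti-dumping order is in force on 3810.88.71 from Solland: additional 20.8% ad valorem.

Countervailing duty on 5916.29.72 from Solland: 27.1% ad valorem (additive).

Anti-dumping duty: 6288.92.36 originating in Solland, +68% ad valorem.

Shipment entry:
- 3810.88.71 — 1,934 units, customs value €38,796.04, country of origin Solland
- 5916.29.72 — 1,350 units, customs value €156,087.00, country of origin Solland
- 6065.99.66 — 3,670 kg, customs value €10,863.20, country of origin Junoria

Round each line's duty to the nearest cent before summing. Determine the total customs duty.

€70,181.52

Line 1 (3810.88.71, Solland, 1,934 units, €38,796.04):
Base rate for 3810.88.71 is €7.71/unit.
3810.88.71 has an FTA preferential rate, but origin Solland is not Ilova; base rate stands.
Additional duty on 3810.88.71 from Solland: +20.8% ad valorem. Applied ad valorem rate = 20.8%.
Duty = €38,796.04 × 20.8% + 1,934 × €7.71 = €22,980.72.
Line 2 (5916.29.72, Solland, 1,350 units, €156,087.00):
Base rate for 5916.29.72 is €1.82/unit.
Additional duty on 5916.29.72 from Solland: +27.1% ad valorem. Applied ad valorem rate = 27.1%.
Duty = €156,087.00 × 27.1% + 1,350 × €1.82 = €44,756.58.
Line 3 (6065.99.66, Junoria, 3,670 kg, €10,863.20):
Base rate for 6065.99.66 is 22.5%.
Duty = €10,863.20 × 22.5% = €2,444.22.
Total = €22,980.72 + €44,756.58 + €2,444.22 = €70,181.52.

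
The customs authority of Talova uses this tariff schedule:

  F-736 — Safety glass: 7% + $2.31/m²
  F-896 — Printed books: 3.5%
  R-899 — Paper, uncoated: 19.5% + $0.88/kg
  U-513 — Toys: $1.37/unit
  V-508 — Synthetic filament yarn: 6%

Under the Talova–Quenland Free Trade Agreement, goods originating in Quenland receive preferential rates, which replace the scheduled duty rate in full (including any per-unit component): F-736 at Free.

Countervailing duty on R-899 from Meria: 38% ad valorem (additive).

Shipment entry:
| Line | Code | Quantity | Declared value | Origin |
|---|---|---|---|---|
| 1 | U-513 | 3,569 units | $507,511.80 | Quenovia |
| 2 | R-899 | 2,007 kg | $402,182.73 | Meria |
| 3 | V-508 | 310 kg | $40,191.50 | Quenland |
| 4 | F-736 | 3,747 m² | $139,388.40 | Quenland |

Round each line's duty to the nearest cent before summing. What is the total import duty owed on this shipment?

$240,322.25

Line 1 (U-513, Quenovia, 3,569 units, $507,511.80):
Base rate for U-513 is $1.37/unit.
Duty = 3,569 × $1.37 = $4,889.53.
Line 2 (R-899, Meria, 2,007 kg, $402,182.73):
Base rate for R-899 is 19.5% + $0.88/kg.
Additional duty on R-899 from Meria: +38%. Applied ad valorem rate: 19.5% + 38% = 57.5%.
Duty = $402,182.73 × 57.5% + 2,007 × $0.88 = $233,021.23.
Line 3 (V-508, Quenland, 310 kg, $40,191.50):
Base rate for V-508 is 6%.
Origin Quenland is the FTA partner but V-508 is not on the preference list; base rate stands.
Duty = $40,191.50 × 6% = $2,411.49.
Line 4 (F-736, Quenland, 3,747 m², $139,388.40):
Base rate for F-736 is 7% + $2.31/m².
Origin Quenland qualifies under the Talova–Quenland agreement and F-736 is covered: preferential rate Free applies instead.
Duty = $139,388.40 × 0% = $0.00.
Total = $4,889.53 + $233,021.23 + $2,411.49 + $0.00 = $240,322.25.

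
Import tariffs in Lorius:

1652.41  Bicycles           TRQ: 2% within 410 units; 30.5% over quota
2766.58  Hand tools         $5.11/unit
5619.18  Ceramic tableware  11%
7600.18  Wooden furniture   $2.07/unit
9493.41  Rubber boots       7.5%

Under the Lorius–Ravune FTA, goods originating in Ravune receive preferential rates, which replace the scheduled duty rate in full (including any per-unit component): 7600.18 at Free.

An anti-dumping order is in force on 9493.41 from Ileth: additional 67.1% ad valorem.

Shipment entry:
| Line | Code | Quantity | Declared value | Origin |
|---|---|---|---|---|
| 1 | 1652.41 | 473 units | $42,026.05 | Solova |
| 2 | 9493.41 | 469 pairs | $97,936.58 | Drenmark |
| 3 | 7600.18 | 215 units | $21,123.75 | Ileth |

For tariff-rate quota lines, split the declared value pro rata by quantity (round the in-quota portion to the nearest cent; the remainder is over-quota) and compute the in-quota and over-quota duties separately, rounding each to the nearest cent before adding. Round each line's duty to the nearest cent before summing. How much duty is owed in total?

$10,226.11

Line 1 (1652.41, Solova, 473 units, $42,026.05):
Code 1652.41 is under a tariff-rate quota (threshold 410 units). In-quota: 410 units at 2%; over-quota: 63 units at 30.5%.
Pro-rata value split: in-quota = $42,026.05 × 410/473 = $36,428.50; over-quota = $42,026.05 − $36,428.50 = $5,597.55.
In-quota duty = $36,428.50 × 2% = $728.57. Over-quota duty = $5,597.55 × 30.5% = $1,707.25.
Line duty = $728.57 + $1,707.25 = $2,435.82.
Line 2 (9493.41, Drenmark, 469 pairs, $97,936.58):
Base rate for 9493.41 is 7.5%.
The additional-duty order on 9493.41 targets Ileth, not Drenmark; it does not apply.
Duty = $97,936.58 × 7.5% = $7,345.24.
Line 3 (7600.18, Ileth, 215 units, $21,123.75):
Base rate for 7600.18 is $2.07/unit.
7600.18 has an FTA preferential rate, but origin Ileth is not Ravune; base rate stands.
Duty = 215 × $2.07 = $445.05.
Total = $2,435.82 + $7,345.24 + $445.05 = $10,226.11.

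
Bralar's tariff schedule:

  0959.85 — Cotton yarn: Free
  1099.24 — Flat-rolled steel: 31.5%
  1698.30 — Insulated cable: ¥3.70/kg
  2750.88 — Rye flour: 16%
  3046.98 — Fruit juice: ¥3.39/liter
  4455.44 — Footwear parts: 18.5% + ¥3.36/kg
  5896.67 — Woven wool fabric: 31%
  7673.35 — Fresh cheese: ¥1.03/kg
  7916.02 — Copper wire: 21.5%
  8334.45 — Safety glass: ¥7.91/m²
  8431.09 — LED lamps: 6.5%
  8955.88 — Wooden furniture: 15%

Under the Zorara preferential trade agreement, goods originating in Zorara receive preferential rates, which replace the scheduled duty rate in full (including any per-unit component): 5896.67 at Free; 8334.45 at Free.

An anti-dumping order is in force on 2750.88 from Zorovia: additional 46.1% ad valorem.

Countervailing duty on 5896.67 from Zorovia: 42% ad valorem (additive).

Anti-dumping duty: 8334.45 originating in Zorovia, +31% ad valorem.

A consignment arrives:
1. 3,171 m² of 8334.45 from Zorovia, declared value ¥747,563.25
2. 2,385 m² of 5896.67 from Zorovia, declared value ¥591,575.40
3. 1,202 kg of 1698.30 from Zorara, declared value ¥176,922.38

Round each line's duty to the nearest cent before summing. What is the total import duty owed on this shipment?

Line 1 (8334.45, Zorovia, 3,171 m², ¥747,563.25):
Base rate for 8334.45 is ¥7.91/m².
8334.45 has an FTA preferential rate, but origin Zorovia is not Zorara; base rate stands.
Additional duty on 8334.45 from Zorovia: +31% ad valorem. Applied ad valorem rate = 31%.
Duty = ¥747,563.25 × 31% + 3,171 × ¥7.91 = ¥256,827.22.
Line 2 (5896.67, Zorovia, 2,385 m², ¥591,575.40):
Base rate for 5896.67 is 31%.
5896.67 has an FTA preferential rate, but origin Zorovia is not Zorara; base rate stands.
Additional duty on 5896.67 from Zorovia: +42%. Applied ad valorem rate: 31% + 42% = 73%.
Duty = ¥591,575.40 × 73% = ¥431,850.04.
Line 3 (1698.30, Zorara, 1,202 kg, ¥176,922.38):
Base rate for 1698.30 is ¥3.70/kg.
Origin Zorara is the FTA partner but 1698.30 is not on the preference list; base rate stands.
Duty = 1,202 × ¥3.70 = ¥4,447.40.
Total = ¥256,827.22 + ¥431,850.04 + ¥4,447.40 = ¥693,124.66.

¥693,124.66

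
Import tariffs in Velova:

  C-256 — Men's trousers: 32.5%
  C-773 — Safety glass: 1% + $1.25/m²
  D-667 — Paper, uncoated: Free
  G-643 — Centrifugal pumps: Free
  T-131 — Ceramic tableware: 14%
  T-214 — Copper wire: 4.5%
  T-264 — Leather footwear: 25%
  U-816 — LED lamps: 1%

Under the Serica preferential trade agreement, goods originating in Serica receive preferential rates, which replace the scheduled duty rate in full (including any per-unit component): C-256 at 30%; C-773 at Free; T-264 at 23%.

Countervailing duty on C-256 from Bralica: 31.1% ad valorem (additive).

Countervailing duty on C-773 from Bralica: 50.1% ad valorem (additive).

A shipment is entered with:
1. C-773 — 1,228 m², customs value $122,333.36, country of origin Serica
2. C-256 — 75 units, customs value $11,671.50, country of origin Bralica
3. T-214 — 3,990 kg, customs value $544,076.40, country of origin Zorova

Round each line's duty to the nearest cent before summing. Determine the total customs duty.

Line 1 (C-773, Serica, 1,228 m², $122,333.36):
Base rate for C-773 is 1% + $1.25/m².
Origin Serica qualifies under the Velova–Serica agreement and C-773 is covered: preferential rate Free applies instead.
The additional-duty order on C-773 targets Bralica, not Serica; it does not apply.
Duty = $122,333.36 × 0% = $0.00.
Line 2 (C-256, Bralica, 75 units, $11,671.50):
Base rate for C-256 is 32.5%.
C-256 has an FTA preferential rate, but origin Bralica is not Serica; base rate stands.
Additional duty on C-256 from Bralica: +31.1%. Applied ad valorem rate: 32.5% + 31.1% = 63.6%.
Duty = $11,671.50 × 63.6% = $7,423.07.
Line 3 (T-214, Zorova, 3,990 kg, $544,076.40):
Base rate for T-214 is 4.5%.
Duty = $544,076.40 × 4.5% = $24,483.44.
Total = $0.00 + $7,423.07 + $24,483.44 = $31,906.51.

$31,906.51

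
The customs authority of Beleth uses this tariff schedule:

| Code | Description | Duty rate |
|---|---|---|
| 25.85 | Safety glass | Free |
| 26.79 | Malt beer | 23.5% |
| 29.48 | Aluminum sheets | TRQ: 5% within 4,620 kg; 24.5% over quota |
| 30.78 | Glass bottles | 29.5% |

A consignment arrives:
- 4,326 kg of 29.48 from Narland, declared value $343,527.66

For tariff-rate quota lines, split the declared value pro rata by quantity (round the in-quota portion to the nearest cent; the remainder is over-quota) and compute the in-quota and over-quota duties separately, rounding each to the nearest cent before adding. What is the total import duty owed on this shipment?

$17,176.38

Line 1 (29.48, Narland, 4,326 kg, $343,527.66):
Code 29.48 is under a tariff-rate quota (threshold 4,620 kg). Quantity 4,326 kg is within the quota, so the in-quota rate 5% applies to the full value.
Duty = $343,527.66 × 5% = $17,176.38.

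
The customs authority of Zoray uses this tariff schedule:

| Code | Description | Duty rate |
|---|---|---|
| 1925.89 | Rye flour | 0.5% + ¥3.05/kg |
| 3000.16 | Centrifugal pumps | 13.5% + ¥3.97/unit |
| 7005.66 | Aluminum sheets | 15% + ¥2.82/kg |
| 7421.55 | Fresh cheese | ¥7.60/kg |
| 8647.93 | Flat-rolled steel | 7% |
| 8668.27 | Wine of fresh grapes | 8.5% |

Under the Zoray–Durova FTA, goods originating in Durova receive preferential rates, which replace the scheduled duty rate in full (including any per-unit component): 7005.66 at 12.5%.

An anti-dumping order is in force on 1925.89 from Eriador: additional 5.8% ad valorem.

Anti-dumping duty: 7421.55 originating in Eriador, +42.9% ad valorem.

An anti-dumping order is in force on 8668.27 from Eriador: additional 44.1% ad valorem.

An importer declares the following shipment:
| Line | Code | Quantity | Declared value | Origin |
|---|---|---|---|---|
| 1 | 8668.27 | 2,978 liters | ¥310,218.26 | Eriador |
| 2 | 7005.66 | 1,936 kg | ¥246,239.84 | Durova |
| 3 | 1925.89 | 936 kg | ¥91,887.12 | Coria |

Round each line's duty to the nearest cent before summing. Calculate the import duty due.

Line 1 (8668.27, Eriador, 2,978 liters, ¥310,218.26):
Base rate for 8668.27 is 8.5%.
Additional duty on 8668.27 from Eriador: +44.1%. Applied ad valorem rate: 8.5% + 44.1% = 52.6%.
Duty = ¥310,218.26 × 52.6% = ¥163,174.80.
Line 2 (7005.66, Durova, 1,936 kg, ¥246,239.84):
Base rate for 7005.66 is 15% + ¥2.82/kg.
Origin Durova qualifies under the Zoray–Durova agreement and 7005.66 is covered: preferential rate 12.5% applies instead.
Duty = ¥246,239.84 × 12.5% = ¥30,779.98.
Line 3 (1925.89, Coria, 936 kg, ¥91,887.12):
Base rate for 1925.89 is 0.5% + ¥3.05/kg.
The additional-duty order on 1925.89 targets Eriador, not Coria; it does not apply.
Duty = ¥91,887.12 × 0.5% + 936 × ¥3.05 = ¥3,314.24.
Total = ¥163,174.80 + ¥30,779.98 + ¥3,314.24 = ¥197,269.02.

¥197,269.02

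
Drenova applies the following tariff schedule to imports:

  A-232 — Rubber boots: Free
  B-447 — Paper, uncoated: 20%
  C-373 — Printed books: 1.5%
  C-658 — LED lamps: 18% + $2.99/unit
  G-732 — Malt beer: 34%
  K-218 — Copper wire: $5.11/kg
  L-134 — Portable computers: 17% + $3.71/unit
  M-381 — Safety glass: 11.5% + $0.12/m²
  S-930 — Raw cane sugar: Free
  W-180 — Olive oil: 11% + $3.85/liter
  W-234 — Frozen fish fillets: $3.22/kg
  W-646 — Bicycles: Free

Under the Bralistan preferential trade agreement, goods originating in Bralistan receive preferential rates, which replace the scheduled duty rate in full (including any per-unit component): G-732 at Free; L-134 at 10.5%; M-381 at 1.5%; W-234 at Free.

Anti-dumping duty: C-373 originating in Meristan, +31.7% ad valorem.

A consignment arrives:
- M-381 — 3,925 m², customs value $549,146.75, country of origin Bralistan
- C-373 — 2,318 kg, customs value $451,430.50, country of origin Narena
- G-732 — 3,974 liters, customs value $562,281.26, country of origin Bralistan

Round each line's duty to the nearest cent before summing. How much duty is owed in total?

$15,008.66

Line 1 (M-381, Bralistan, 3,925 m², $549,146.75):
Base rate for M-381 is 11.5% + $0.12/m².
Origin Bralistan qualifies under the Drenova–Bralistan agreement and M-381 is covered: preferential rate 1.5% applies instead.
Duty = $549,146.75 × 1.5% = $8,237.20.
Line 2 (C-373, Narena, 2,318 kg, $451,430.50):
Base rate for C-373 is 1.5%.
The additional-duty order on C-373 targets Meristan, not Narena; it does not apply.
Duty = $451,430.50 × 1.5% = $6,771.46.
Line 3 (G-732, Bralistan, 3,974 liters, $562,281.26):
Base rate for G-732 is 34%.
Origin Bralistan qualifies under the Drenova–Bralistan agreement and G-732 is covered: preferential rate Free applies instead.
Duty = $562,281.26 × 0% = $0.00.
Total = $8,237.20 + $6,771.46 + $0.00 = $15,008.66.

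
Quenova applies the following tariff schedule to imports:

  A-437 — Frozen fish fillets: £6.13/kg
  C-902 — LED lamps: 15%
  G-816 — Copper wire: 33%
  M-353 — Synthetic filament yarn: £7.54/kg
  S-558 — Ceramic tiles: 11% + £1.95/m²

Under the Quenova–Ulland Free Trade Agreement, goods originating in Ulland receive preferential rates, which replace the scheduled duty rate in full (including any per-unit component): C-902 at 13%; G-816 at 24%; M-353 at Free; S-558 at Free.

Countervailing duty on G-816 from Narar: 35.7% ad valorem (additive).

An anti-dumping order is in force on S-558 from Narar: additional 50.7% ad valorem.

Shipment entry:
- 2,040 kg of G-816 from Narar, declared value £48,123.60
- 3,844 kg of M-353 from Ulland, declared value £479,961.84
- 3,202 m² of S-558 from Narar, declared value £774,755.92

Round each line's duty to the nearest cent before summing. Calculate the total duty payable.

Line 1 (G-816, Narar, 2,040 kg, £48,123.60):
Base rate for G-816 is 33%.
G-816 has an FTA preferential rate, but origin Narar is not Ulland; base rate stands.
Additional duty on G-816 from Narar: +35.7%. Applied ad valorem rate: 33% + 35.7% = 68.7%.
Duty = £48,123.60 × 68.7% = £33,060.91.
Line 2 (M-353, Ulland, 3,844 kg, £479,961.84):
Base rate for M-353 is £7.54/kg.
Origin Ulland qualifies under the Quenova–Ulland agreement and M-353 is covered: preferential rate Free applies instead.
Duty = £479,961.84 × 0% = £0.00.
Line 3 (S-558, Narar, 3,202 m², £774,755.92):
Base rate for S-558 is 11% + £1.95/m².
S-558 has an FTA preferential rate, but origin Narar is not Ulland; base rate stands.
Additional duty on S-558 from Narar: +50.7%. Applied ad valorem rate: 11% + 50.7% = 61.7%.
Duty = £774,755.92 × 61.7% + 3,202 × £1.95 = £484,268.30.
Total = £33,060.91 + £0.00 + £484,268.30 = £517,329.21.

£517,329.21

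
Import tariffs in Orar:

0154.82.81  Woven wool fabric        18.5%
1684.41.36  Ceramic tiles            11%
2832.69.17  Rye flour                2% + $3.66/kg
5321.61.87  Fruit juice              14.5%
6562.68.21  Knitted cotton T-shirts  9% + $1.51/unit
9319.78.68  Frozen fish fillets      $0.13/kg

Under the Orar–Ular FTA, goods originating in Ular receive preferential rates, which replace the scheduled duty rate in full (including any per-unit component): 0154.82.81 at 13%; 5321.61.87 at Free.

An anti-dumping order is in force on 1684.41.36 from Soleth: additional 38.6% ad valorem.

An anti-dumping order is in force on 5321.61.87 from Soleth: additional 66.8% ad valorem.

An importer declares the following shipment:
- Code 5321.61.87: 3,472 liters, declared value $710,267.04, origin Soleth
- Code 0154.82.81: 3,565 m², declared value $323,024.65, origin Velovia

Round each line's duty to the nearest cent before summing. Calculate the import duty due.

Line 1 (5321.61.87, Soleth, 3,472 liters, $710,267.04):
Base rate for 5321.61.87 is 14.5%.
5321.61.87 has an FTA preferential rate, but origin Soleth is not Ular; base rate stands.
Additional duty on 5321.61.87 from Soleth: +66.8%. Applied ad valorem rate: 14.5% + 66.8% = 81.3%.
Duty = $710,267.04 × 81.3% = $577,447.10.
Line 2 (0154.82.81, Velovia, 3,565 m², $323,024.65):
Base rate for 0154.82.81 is 18.5%.
0154.82.81 has an FTA preferential rate, but origin Velovia is not Ular; base rate stands.
Duty = $323,024.65 × 18.5% = $59,759.56.
Total = $577,447.10 + $59,759.56 = $637,206.66.

$637,206.66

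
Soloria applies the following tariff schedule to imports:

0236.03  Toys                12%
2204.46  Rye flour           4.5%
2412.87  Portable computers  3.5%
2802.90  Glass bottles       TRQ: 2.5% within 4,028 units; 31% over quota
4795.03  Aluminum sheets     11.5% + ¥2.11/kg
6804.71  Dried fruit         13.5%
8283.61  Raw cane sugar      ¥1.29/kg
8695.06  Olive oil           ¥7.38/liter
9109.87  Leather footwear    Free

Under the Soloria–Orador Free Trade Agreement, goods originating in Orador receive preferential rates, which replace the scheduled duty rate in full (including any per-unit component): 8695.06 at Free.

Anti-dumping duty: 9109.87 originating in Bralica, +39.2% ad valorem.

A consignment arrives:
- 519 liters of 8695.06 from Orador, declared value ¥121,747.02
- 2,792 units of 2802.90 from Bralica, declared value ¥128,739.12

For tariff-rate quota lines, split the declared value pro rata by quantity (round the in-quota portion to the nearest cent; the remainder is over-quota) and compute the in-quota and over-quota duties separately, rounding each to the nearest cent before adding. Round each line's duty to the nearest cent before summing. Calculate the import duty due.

Line 1 (8695.06, Orador, 519 liters, ¥121,747.02):
Base rate for 8695.06 is ¥7.38/liter.
Origin Orador qualifies under the Soloria–Orador agreement and 8695.06 is covered: preferential rate Free applies instead.
Duty = ¥121,747.02 × 0% = ¥0.00.
Line 2 (2802.90, Bralica, 2,792 units, ¥128,739.12):
Code 2802.90 is under a tariff-rate quota (threshold 4,028 units). Quantity 2,792 units is within the quota, so the in-quota rate 2.5% applies to the full value.
Duty = ¥128,739.12 × 2.5% = ¥3,218.48.
Total = ¥0.00 + ¥3,218.48 = ¥3,218.48.

¥3,218.48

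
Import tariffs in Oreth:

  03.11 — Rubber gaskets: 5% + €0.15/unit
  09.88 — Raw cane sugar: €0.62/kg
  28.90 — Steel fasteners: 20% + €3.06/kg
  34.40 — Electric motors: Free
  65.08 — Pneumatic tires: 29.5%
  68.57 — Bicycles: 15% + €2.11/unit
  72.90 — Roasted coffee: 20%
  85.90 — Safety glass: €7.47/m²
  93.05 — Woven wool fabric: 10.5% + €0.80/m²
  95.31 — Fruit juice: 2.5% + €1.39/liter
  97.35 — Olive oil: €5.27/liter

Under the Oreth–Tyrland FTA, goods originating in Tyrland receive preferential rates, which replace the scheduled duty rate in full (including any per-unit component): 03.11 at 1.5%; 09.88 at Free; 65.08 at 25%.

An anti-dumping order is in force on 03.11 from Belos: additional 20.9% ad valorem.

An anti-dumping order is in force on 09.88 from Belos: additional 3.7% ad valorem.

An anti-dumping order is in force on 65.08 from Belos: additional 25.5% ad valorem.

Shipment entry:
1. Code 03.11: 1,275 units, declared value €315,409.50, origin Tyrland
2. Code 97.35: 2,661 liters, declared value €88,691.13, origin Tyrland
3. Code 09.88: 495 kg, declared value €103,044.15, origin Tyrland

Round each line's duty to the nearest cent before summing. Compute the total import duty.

Line 1 (03.11, Tyrland, 1,275 units, €315,409.50):
Base rate for 03.11 is 5% + €0.15/unit.
Origin Tyrland qualifies under the Oreth–Tyrland agreement and 03.11 is covered: preferential rate 1.5% applies instead.
The additional-duty order on 03.11 targets Belos, not Tyrland; it does not apply.
Duty = €315,409.50 × 1.5% = €4,731.14.
Line 2 (97.35, Tyrland, 2,661 liters, €88,691.13):
Base rate for 97.35 is €5.27/liter.
Origin Tyrland is the FTA partner but 97.35 is not on the preference list; base rate stands.
Duty = 2,661 × €5.27 = €14,023.47.
Line 3 (09.88, Tyrland, 495 kg, €103,044.15):
Base rate for 09.88 is €0.62/kg.
Origin Tyrland qualifies under the Oreth–Tyrland agreement and 09.88 is covered: preferential rate Free applies instead.
The additional-duty order on 09.88 targets Belos, not Tyrland; it does not apply.
Duty = €103,044.15 × 0% = €0.00.
Total = €4,731.14 + €14,023.47 + €0.00 = €18,754.61.

€18,754.61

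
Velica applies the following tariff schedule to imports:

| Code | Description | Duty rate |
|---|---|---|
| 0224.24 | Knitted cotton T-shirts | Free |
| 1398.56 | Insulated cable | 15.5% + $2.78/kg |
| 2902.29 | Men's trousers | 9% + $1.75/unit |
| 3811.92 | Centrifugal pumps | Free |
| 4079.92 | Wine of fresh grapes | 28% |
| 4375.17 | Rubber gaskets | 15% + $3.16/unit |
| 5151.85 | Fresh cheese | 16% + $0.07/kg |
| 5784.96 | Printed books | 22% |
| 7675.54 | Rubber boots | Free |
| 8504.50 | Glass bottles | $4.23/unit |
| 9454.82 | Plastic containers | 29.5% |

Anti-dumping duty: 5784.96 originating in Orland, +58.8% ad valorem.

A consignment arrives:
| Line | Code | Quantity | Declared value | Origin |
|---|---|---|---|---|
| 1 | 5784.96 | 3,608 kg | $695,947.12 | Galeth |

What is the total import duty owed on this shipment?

Line 1 (5784.96, Galeth, 3,608 kg, $695,947.12):
Base rate for 5784.96 is 22%.
The additional-duty order on 5784.96 targets Orland, not Galeth; it does not apply.
Duty = $695,947.12 × 22% = $153,108.37.

$153,108.37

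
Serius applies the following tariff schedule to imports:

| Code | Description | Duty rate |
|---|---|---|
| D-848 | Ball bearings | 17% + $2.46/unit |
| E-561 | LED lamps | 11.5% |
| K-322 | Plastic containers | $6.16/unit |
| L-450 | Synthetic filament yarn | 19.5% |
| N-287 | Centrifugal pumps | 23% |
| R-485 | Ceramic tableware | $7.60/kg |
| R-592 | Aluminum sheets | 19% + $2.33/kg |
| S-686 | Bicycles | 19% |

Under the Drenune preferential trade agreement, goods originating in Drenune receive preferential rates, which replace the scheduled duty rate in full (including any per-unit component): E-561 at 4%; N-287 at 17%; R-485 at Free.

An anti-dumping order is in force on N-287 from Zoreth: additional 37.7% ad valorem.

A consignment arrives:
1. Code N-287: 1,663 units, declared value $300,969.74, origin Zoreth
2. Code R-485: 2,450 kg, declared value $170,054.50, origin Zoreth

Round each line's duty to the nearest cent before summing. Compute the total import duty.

Line 1 (N-287, Zoreth, 1,663 units, $300,969.74):
Base rate for N-287 is 23%.
N-287 has an FTA preferential rate, but origin Zoreth is not Drenune; base rate stands.
Additional duty on N-287 from Zoreth: +37.7%. Applied ad valorem rate: 23% + 37.7% = 60.7%.
Duty = $300,969.74 × 60.7% = $182,688.63.
Line 2 (R-485, Zoreth, 2,450 kg, $170,054.50):
Base rate for R-485 is $7.60/kg.
R-485 has an FTA preferential rate, but origin Zoreth is not Drenune; base rate stands.
Duty = 2,450 × $7.60 = $18,620.00.
Total = $182,688.63 + $18,620.00 = $201,308.63.

$201,308.63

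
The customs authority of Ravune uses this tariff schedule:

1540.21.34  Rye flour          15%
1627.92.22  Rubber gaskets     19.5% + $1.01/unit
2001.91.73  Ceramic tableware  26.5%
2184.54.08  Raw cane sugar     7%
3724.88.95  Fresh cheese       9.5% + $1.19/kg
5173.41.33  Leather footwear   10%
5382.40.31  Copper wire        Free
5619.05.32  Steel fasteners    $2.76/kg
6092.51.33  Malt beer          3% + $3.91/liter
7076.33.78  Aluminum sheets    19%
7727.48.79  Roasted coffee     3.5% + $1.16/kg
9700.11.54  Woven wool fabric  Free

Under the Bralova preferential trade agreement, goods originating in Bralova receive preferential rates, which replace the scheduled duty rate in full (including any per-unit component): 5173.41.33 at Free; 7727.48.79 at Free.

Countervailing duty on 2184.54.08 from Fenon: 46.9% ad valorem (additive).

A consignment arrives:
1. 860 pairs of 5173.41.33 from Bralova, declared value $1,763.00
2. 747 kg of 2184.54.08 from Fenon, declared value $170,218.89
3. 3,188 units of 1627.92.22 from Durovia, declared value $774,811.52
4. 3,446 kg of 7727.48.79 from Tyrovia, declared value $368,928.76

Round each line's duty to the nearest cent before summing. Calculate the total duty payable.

$262,965.98

Line 1 (5173.41.33, Bralova, 860 pairs, $1,763.00):
Base rate for 5173.41.33 is 10%.
Origin Bralova qualifies under the Ravune–Bralova agreement and 5173.41.33 is covered: preferential rate Free applies instead.
Duty = $1,763.00 × 0% = $0.00.
Line 2 (2184.54.08, Fenon, 747 kg, $170,218.89):
Base rate for 2184.54.08 is 7%.
Additional duty on 2184.54.08 from Fenon: +46.9%. Applied ad valorem rate: 7% + 46.9% = 53.9%.
Duty = $170,218.89 × 53.9% = $91,747.98.
Line 3 (1627.92.22, Durovia, 3,188 units, $774,811.52):
Base rate for 1627.92.22 is 19.5% + $1.01/unit.
Duty = $774,811.52 × 19.5% + 3,188 × $1.01 = $154,308.13.
Line 4 (7727.48.79, Tyrovia, 3,446 kg, $368,928.76):
Base rate for 7727.48.79 is 3.5% + $1.16/kg.
7727.48.79 has an FTA preferential rate, but origin Tyrovia is not Bralova; base rate stands.
Duty = $368,928.76 × 3.5% + 3,446 × $1.16 = $16,909.87.
Total = $0.00 + $91,747.98 + $154,308.13 + $16,909.87 = $262,965.98.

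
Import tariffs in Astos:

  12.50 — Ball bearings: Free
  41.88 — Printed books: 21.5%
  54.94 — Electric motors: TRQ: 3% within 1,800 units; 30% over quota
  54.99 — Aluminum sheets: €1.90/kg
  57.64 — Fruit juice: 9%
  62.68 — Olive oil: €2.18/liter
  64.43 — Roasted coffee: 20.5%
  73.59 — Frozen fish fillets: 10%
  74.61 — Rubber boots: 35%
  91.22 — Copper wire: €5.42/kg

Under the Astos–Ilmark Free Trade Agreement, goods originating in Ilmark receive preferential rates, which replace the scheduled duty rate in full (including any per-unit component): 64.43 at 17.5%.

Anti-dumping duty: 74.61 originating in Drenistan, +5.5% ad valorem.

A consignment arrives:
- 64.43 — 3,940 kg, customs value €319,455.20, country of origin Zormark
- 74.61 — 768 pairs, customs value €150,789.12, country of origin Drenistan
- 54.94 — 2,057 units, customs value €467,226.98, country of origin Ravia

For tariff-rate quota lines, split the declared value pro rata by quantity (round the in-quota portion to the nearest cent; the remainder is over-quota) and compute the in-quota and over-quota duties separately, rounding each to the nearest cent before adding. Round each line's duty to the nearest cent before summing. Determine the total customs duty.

Line 1 (64.43, Zormark, 3,940 kg, €319,455.20):
Base rate for 64.43 is 20.5%.
64.43 has an FTA preferential rate, but origin Zormark is not Ilmark; base rate stands.
Duty = €319,455.20 × 20.5% = €65,488.32.
Line 2 (74.61, Drenistan, 768 pairs, €150,789.12):
Base rate for 74.61 is 35%.
Additional duty on 74.61 from Drenistan: +5.5%. Applied ad valorem rate: 35% + 5.5% = 40.5%.
Duty = €150,789.12 × 40.5% = €61,069.59.
Line 3 (54.94, Ravia, 2,057 units, €467,226.98):
Code 54.94 is under a tariff-rate quota (threshold 1,800 units). In-quota: 1,800 units at 3%; over-quota: 257 units at 30%.
Pro-rata value split: in-quota = €467,226.98 × 1,800/2,057 = €408,852.00; over-quota = €467,226.98 − €408,852.00 = €58,374.98.
In-quota duty = €408,852.00 × 3% = €12,265.56. Over-quota duty = €58,374.98 × 30% = €17,512.49.
Line duty = €12,265.56 + €17,512.49 = €29,778.05.
Total = €65,488.32 + €61,069.59 + €29,778.05 = €156,335.96.

€156,335.96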